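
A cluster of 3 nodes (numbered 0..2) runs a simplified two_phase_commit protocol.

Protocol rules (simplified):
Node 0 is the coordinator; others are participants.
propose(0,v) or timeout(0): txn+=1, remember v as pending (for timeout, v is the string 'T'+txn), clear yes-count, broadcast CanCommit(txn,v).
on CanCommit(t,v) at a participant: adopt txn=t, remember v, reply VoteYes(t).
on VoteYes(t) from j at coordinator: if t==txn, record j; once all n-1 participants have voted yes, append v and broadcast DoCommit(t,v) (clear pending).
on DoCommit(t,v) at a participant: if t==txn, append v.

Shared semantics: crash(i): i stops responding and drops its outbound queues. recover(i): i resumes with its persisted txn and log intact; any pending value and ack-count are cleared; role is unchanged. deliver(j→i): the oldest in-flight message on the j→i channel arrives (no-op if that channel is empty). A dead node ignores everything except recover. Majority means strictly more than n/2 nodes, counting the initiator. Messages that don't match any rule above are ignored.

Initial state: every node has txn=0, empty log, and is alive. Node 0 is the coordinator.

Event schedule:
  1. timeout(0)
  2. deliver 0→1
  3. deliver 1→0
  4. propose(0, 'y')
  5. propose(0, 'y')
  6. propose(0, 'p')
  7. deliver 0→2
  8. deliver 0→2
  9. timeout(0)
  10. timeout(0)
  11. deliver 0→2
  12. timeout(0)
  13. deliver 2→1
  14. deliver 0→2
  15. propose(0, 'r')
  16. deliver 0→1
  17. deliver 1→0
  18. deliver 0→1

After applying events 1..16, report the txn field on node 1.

step 1 timeout(0): 0={coor,t=1,log=-}
step 2 deliver 0→1: 1={part,t=1,log=-}
step 3 deliver 1→0: —
step 4 propose(0,'y'): 0={coor,t=2,log=-}
step 5 propose(0,'y'): 0={coor,t=3,log=-}
step 6 propose(0,'p'): 0={coor,t=4,log=-}
step 7 deliver 0→2: 2={part,t=1,log=-}
step 8 deliver 0→2: 2={part,t=2,log=-}
step 9 timeout(0): 0={coor,t=5,log=-}
step 10 timeout(0): 0={coor,t=6,log=-}
step 11 deliver 0→2: 2={part,t=3,log=-}
step 12 timeout(0): 0={coor,t=7,log=-}
step 13 deliver 2→1: —
step 14 deliver 0→2: 2={part,t=4,log=-}
step 15 propose(0,'r'): 0={coor,t=8,log=-}
step 16 deliver 0→1: 1={part,t=2,log=-}

2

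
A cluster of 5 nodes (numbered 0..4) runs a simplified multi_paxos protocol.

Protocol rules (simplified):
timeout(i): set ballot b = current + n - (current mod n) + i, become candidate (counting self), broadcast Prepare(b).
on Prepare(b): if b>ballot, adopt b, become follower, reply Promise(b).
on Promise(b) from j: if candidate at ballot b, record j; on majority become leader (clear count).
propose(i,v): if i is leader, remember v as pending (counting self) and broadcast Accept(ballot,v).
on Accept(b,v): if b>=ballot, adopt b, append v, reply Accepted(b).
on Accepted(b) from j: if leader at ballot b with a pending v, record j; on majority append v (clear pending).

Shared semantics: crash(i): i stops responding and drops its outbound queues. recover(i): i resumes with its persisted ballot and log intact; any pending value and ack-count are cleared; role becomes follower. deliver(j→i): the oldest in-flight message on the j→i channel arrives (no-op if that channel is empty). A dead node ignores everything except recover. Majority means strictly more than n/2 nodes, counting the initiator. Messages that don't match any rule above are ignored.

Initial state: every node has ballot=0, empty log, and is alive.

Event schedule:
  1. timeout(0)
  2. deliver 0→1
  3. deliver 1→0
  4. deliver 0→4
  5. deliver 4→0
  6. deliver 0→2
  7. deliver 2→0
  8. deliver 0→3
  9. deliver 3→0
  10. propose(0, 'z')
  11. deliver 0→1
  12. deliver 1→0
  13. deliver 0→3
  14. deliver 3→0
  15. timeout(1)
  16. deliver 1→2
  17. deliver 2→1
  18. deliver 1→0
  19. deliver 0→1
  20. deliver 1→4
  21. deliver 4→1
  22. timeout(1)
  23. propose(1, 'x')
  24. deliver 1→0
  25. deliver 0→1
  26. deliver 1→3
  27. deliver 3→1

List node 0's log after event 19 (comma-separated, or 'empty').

e1 timeout(0): 0[cand,b=5,-]
e2 deliver 0→1: 1[foll,b=5,-]
e3 deliver 1→0: ·
e4 deliver 0→4: 4[foll,b=5,-]
e5 deliver 4→0: 0[lead,b=5,-]
e6 deliver 0→2: 2[foll,b=5,-]
e7 deliver 2→0: ·
e8 deliver 0→3: 3[foll,b=5,-]
e9 deliver 3→0: ·
e10 propose(0,'z'): ·
e11 deliver 0→1: 1[foll,b=5,z]
e12 deliver 1→0: ·
e13 deliver 0→3: 3[foll,b=5,z]
e14 deliver 3→0: 0[lead,b=5,z]
e15 timeout(1): 1[cand,b=11,z]
e16 deliver 1→2: 2[foll,b=11,-]
e17 deliver 2→1: ·
e18 deliver 1→0: 0[foll,b=11,z]
e19 deliver 0→1: 1[lead,b=11,z]

z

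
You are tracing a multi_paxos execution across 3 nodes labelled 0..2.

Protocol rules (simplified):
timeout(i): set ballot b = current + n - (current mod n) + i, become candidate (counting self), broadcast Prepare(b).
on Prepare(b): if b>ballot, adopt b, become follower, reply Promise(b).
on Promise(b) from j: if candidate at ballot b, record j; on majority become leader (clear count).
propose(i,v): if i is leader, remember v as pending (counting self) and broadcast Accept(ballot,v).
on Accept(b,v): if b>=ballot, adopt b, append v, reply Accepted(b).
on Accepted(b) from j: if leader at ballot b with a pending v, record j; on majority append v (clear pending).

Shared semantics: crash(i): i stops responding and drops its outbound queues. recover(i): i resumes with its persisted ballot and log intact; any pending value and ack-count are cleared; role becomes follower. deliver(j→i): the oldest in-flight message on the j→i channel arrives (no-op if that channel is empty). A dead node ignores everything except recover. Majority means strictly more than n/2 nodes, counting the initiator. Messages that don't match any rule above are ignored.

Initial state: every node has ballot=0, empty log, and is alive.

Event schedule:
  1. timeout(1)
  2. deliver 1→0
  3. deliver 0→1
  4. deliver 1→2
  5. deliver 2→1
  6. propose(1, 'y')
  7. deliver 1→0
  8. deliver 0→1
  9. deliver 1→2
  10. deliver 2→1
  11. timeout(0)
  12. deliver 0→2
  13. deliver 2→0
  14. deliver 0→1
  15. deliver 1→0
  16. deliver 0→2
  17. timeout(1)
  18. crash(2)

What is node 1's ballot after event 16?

step 1 timeout(1): 1={cand,b=4,log=-}
step 2 deliver 1→0: 0={foll,b=4,log=-}
step 3 deliver 0→1: 1={lead,b=4,log=-}
step 4 deliver 1→2: 2={foll,b=4,log=-}
step 5 deliver 2→1: —
step 6 propose(1,'y'): —
step 7 deliver 1→0: 0={foll,b=4,log=y}
step 8 deliver 0→1: 1={lead,b=4,log=y}
step 9 deliver 1→2: 2={foll,b=4,log=y}
step 10 deliver 2→1: —
step 11 timeout(0): 0={cand,b=6,log=y}
step 12 deliver 0→2: 2={foll,b=6,log=y}
step 13 deliver 2→0: 0={lead,b=6,log=y}
step 14 deliver 0→1: 1={foll,b=6,log=y}
step 15 deliver 1→0: —
step 16 deliver 0→2: —

6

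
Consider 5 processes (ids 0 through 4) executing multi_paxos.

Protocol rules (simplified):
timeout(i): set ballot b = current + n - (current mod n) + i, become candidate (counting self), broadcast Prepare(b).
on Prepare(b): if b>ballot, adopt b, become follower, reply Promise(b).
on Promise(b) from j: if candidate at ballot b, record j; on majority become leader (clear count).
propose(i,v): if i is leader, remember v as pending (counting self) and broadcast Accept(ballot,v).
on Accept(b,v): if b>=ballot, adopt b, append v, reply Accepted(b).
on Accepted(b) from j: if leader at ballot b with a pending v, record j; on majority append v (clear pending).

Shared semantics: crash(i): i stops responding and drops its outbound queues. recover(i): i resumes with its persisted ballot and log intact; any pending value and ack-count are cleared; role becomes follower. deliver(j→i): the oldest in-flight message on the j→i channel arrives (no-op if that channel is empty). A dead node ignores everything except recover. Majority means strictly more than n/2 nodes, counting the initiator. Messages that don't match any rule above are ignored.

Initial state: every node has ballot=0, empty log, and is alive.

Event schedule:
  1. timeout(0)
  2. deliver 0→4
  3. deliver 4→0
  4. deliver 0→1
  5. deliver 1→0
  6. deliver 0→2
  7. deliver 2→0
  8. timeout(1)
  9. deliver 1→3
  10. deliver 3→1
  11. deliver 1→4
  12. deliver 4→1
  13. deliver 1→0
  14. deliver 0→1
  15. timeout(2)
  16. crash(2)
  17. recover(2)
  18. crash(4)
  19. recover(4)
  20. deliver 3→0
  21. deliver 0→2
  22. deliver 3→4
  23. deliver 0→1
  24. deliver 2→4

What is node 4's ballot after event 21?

step 1 timeout(0): 0={cand,b=5,log=-}
step 2 deliver 0→4: 4={foll,b=5,log=-}
step 3 deliver 4→0: —
step 4 deliver 0→1: 1={foll,b=5,log=-}
step 5 deliver 1→0: 0={lead,b=5,log=-}
step 6 deliver 0→2: 2={foll,b=5,log=-}
step 7 deliver 2→0: —
step 8 timeout(1): 1={cand,b=11,log=-}
step 9 deliver 1→3: 3={foll,b=11,log=-}
step 10 deliver 3→1: —
step 11 deliver 1→4: 4={foll,b=11,log=-}
step 12 deliver 4→1: 1={lead,b=11,log=-}
step 13 deliver 1→0: 0={foll,b=11,log=-}
step 14 deliver 0→1: —
step 15 timeout(2): 2={cand,b=12,log=-}
step 16 crash(2): 2={✗cand,b=12,log=-}
step 17 recover(2): 2={foll,b=12,log=-}
step 18 crash(4): 4={✗foll,b=11,log=-}
step 19 recover(4): 4={foll,b=11,log=-}
step 20 deliver 3→0: —
step 21 deliver 0→2: —

11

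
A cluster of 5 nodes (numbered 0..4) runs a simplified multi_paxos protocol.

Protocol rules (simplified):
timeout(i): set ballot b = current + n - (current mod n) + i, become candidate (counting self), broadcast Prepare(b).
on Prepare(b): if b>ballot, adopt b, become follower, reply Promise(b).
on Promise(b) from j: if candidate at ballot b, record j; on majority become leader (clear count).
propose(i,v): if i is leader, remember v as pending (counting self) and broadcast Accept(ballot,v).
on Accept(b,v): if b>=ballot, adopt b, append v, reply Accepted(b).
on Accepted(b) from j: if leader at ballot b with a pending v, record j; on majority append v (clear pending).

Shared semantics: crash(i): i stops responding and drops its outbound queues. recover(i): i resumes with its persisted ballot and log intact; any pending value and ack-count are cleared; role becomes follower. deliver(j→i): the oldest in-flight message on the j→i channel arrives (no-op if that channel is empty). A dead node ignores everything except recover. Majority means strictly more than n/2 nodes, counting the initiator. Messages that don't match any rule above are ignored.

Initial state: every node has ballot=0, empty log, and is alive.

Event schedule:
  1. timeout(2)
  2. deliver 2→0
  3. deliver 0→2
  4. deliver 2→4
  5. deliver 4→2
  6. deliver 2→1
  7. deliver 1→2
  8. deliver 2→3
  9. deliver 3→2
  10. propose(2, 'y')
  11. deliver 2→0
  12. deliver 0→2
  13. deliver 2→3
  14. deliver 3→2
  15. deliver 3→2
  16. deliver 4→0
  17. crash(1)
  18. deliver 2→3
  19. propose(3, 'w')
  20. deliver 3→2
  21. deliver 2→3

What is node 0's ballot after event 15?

7

e1 timeout(2): 2[cand,b=7,-]
e2 deliver 2→0: 0[foll,b=7,-]
e3 deliver 0→2: ·
e4 deliver 2→4: 4[foll,b=7,-]
e5 deliver 4→2: 2[lead,b=7,-]
e6 deliver 2→1: 1[foll,b=7,-]
e7 deliver 1→2: ·
e8 deliver 2→3: 3[foll,b=7,-]
e9 deliver 3→2: ·
e10 propose(2,'y'): ·
e11 deliver 2→0: 0[foll,b=7,y]
e12 deliver 0→2: ·
e13 deliver 2→3: 3[foll,b=7,y]
e14 deliver 3→2: 2[lead,b=7,y]
e15 deliver 3→2: ·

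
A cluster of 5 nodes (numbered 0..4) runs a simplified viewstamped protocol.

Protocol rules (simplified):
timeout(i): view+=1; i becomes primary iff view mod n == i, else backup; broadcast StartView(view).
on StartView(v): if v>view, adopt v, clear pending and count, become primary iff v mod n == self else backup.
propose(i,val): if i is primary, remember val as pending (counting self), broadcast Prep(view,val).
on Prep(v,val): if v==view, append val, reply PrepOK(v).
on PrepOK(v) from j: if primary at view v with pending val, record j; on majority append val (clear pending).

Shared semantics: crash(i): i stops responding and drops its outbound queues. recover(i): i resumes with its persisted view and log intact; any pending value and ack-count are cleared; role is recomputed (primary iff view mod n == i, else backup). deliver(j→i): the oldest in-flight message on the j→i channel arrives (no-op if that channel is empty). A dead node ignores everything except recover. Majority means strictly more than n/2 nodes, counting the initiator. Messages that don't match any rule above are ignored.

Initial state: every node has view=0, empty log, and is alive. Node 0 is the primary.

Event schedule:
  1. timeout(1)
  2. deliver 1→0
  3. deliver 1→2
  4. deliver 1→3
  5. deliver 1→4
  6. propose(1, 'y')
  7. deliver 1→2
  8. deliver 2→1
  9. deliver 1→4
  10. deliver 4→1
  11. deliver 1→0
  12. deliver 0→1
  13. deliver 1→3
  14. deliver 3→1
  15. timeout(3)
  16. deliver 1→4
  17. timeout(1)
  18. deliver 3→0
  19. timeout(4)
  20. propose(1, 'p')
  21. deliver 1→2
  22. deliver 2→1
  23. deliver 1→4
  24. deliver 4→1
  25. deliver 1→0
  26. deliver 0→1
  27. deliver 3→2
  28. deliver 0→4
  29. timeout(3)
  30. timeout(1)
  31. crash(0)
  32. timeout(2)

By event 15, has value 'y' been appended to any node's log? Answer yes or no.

[1] timeout(1) → N1(prim v1 [-])
[2] deliver 1→0 → N0(back v1 [-])
[3] deliver 1→2 → N2(back v1 [-])
[4] deliver 1→3 → N3(back v1 [-])
[5] deliver 1→4 → N4(back v1 [-])
[6] propose(1,'y') → ∅
[7] deliver 1→2 → N2(back v1 [y])
[8] deliver 2→1 → ∅
[9] deliver 1→4 → N4(back v1 [y])
[10] deliver 4→1 → N1(prim v1 [y])
[11] deliver 1→0 → N0(back v1 [y])
[12] deliver 0→1 → ∅
[13] deliver 1→3 → N3(back v1 [y])
[14] deliver 3→1 → ∅
[15] timeout(3) → N3(back v2 [y])

yes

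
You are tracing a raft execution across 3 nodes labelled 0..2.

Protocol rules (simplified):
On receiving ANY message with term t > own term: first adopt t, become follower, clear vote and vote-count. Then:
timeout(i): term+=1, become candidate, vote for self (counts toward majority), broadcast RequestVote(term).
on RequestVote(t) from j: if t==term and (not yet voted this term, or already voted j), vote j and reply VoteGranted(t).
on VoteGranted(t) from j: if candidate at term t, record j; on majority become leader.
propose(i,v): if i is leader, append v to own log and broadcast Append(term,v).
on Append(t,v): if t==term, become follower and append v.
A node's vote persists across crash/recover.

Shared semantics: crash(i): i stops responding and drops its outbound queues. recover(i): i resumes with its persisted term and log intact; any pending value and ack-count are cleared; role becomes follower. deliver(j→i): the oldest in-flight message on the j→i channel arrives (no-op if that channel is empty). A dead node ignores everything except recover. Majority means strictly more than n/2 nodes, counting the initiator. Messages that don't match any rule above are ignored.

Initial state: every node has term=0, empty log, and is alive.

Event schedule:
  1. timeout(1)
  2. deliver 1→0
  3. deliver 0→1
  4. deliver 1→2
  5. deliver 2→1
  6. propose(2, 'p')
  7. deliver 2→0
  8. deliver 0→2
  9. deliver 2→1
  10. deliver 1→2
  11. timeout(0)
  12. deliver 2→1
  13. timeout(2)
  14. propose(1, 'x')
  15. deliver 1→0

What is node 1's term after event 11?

1. timeout(1):  <1:cand t1 ->
2. deliver 1→0:  <0:foll t1 ->
3. deliver 0→1:  <1:lead t1 ->
4. deliver 1→2:  <2:foll t1 ->
5. deliver 2→1:  nop
6. propose(2,'p'):  nop
7. deliver 2→0:  nop
8. deliver 0→2:  nop
9. deliver 2→1:  nop
10. deliver 1→2:  nop
11. timeout(0):  <0:cand t2 ->

1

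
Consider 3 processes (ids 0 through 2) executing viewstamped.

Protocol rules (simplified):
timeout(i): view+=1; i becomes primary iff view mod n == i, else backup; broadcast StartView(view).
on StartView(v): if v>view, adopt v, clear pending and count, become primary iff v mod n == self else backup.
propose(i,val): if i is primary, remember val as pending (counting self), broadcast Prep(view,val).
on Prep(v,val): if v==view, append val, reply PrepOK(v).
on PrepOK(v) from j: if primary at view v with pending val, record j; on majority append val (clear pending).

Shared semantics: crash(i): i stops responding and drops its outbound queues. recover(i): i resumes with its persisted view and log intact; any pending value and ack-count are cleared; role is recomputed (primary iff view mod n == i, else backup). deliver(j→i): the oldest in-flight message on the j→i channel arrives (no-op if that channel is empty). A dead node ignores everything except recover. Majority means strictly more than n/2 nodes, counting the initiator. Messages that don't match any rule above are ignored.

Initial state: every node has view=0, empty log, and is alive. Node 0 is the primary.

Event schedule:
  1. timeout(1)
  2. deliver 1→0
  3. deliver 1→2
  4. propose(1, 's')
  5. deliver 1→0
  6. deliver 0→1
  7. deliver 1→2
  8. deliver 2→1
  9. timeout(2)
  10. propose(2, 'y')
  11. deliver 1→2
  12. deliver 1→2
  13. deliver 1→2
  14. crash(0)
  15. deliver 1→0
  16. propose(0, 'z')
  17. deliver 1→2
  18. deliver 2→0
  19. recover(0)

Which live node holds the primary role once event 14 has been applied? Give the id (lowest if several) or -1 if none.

1

[1] timeout(1) → N1(prim v1 [-])
[2] deliver 1→0 → N0(back v1 [-])
[3] deliver 1→2 → N2(back v1 [-])
[4] propose(1,'s') → ∅
[5] deliver 1→0 → N0(back v1 [s])
[6] deliver 0→1 → N1(prim v1 [s])
[7] deliver 1→2 → N2(back v1 [s])
[8] deliver 2→1 → ∅
[9] timeout(2) → N2(prim v2 [s])
[10] propose(2,'y') → ∅
[11] deliver 1→2 → ∅
[12] deliver 1→2 → ∅
[13] deliver 1→2 → ∅
[14] crash(0) → N0(✗back v1 [s])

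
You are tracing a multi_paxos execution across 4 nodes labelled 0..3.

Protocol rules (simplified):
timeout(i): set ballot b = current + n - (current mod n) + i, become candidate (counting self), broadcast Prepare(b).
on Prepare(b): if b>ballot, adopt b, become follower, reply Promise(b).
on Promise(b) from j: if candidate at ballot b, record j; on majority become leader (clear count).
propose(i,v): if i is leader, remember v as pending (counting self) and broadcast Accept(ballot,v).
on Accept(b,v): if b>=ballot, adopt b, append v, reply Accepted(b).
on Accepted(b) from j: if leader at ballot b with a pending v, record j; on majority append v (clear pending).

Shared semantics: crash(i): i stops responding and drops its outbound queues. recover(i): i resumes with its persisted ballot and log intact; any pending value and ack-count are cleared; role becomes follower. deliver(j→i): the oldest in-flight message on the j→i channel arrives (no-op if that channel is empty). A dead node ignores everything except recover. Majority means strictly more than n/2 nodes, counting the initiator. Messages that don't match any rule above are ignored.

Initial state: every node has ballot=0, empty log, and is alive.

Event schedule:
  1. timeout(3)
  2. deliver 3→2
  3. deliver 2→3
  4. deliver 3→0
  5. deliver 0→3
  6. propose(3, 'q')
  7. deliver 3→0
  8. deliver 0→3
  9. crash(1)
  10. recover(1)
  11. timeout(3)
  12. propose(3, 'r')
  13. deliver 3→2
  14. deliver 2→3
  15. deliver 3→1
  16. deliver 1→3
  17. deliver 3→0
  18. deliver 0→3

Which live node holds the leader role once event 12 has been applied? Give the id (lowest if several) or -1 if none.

-1

step 1 timeout(3): 3={cand,b=7,log=-}
step 2 deliver 3→2: 2={foll,b=7,log=-}
step 3 deliver 2→3: —
step 4 deliver 3→0: 0={foll,b=7,log=-}
step 5 deliver 0→3: 3={lead,b=7,log=-}
step 6 propose(3,'q'): —
step 7 deliver 3→0: 0={foll,b=7,log=q}
step 8 deliver 0→3: —
step 9 crash(1): 1={✗foll,b=0,log=-}
step 10 recover(1): 1={foll,b=0,log=-}
step 11 timeout(3): 3={cand,b=11,log=-}
step 12 propose(3,'r'): —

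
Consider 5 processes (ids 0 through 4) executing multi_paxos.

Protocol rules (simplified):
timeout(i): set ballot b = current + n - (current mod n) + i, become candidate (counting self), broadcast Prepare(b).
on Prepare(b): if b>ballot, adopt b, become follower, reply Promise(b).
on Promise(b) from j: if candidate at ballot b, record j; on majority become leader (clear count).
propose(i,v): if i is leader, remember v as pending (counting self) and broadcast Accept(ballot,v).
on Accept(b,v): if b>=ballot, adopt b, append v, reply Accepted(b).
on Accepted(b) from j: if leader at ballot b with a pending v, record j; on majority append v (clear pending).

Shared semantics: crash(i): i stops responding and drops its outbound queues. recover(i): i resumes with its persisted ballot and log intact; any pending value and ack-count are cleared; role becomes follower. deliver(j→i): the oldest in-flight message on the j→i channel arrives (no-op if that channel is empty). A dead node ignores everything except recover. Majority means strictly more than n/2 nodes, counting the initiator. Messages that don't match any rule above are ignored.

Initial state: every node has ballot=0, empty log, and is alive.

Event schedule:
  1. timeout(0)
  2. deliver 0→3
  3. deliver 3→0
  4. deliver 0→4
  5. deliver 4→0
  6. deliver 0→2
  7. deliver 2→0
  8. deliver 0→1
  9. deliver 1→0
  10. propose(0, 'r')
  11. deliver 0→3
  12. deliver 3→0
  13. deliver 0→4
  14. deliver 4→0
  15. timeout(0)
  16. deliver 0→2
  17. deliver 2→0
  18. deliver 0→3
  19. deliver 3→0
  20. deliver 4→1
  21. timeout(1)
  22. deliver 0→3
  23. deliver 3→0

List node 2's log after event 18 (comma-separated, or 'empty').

r

after 1 — timeout(0): n0:cand/b5/[-]
after 2 — deliver 0→3: n3:foll/b5/[-]
after 3 — deliver 3→0: ·
after 4 — deliver 0→4: n4:foll/b5/[-]
after 5 — deliver 4→0: n0:lead/b5/[-]
after 6 — deliver 0→2: n2:foll/b5/[-]
after 7 — deliver 2→0: ·
after 8 — deliver 0→1: n1:foll/b5/[-]
after 9 — deliver 1→0: ·
after 10 — propose(0,'r'): ·
after 11 — deliver 0→3: n3:foll/b5/[r]
after 12 — deliver 3→0: ·
after 13 — deliver 0→4: n4:foll/b5/[r]
after 14 — deliver 4→0: n0:lead/b5/[r]
after 15 — timeout(0): n0:cand/b10/[r]
after 16 — deliver 0→2: n2:foll/b5/[r]
after 17 — deliver 2→0: ·
after 18 — deliver 0→3: n3:foll/b10/[r]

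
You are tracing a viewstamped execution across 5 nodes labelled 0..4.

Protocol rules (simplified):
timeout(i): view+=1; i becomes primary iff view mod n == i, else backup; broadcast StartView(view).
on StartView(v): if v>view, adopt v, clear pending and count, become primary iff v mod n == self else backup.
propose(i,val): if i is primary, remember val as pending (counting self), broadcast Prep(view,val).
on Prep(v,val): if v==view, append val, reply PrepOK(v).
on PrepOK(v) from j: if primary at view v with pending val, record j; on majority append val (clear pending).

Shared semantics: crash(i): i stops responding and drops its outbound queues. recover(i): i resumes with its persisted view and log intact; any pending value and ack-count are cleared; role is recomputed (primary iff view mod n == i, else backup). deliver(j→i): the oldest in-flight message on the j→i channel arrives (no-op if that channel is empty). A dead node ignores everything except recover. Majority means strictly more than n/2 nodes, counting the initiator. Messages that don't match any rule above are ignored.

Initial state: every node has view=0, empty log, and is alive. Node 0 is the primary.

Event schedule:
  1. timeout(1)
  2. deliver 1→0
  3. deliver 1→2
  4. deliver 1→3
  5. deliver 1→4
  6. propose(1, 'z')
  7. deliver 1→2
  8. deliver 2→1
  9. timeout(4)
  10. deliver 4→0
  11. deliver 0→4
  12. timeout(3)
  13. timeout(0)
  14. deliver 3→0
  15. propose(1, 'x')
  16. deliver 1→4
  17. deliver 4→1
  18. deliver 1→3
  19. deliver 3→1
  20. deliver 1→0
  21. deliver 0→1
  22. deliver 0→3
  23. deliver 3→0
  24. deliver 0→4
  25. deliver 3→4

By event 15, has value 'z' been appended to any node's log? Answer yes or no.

yes

[1] timeout(1) → N1(prim v1 [-])
[2] deliver 1→0 → N0(back v1 [-])
[3] deliver 1→2 → N2(back v1 [-])
[4] deliver 1→3 → N3(back v1 [-])
[5] deliver 1→4 → N4(back v1 [-])
[6] propose(1,'z') → ∅
[7] deliver 1→2 → N2(back v1 [z])
[8] deliver 2→1 → ∅
[9] timeout(4) → N4(back v2 [-])
[10] deliver 4→0 → N0(back v2 [-])
[11] deliver 0→4 → ∅
[12] timeout(3) → N3(back v2 [-])
[13] timeout(0) → N0(back v3 [-])
[14] deliver 3→0 → ∅
[15] propose(1,'x') → ∅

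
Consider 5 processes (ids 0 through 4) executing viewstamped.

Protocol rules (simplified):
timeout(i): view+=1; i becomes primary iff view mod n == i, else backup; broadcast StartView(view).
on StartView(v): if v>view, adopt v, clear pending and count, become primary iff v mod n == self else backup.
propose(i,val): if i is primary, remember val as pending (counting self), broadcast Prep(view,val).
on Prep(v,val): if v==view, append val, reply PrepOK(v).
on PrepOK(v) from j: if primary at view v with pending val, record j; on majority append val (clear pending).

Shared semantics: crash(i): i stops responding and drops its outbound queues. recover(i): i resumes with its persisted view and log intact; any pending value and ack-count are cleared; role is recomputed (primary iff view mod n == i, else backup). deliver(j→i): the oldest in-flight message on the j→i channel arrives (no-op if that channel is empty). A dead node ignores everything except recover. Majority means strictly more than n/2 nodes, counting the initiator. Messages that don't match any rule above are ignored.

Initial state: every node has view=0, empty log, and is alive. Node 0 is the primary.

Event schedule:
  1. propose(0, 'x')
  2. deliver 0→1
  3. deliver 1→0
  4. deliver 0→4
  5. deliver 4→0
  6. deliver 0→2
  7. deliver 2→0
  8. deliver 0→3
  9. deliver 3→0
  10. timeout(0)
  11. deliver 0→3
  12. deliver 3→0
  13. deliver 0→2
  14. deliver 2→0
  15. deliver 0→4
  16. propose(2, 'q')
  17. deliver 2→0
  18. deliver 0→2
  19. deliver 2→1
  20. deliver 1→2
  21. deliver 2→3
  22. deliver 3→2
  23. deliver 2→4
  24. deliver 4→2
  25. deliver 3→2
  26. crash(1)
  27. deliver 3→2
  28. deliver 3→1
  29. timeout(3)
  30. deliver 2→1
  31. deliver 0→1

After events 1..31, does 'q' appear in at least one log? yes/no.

after 1 — propose(0,'x'): ·
after 2 — deliver 0→1: n1:back/v0/[x]
after 3 — deliver 1→0: ·
after 4 — deliver 0→4: n4:back/v0/[x]
after 5 — deliver 4→0: n0:prim/v0/[x]
after 6 — deliver 0→2: n2:back/v0/[x]
after 7 — deliver 2→0: ·
after 8 — deliver 0→3: n3:back/v0/[x]
after 9 — deliver 3→0: ·
after 10 — timeout(0): n0:back/v1/[x]
after 11 — deliver 0→3: n3:back/v1/[x]
after 12 — deliver 3→0: ·
after 13 — deliver 0→2: n2:back/v1/[x]
after 14 — deliver 2→0: ·
after 15 — deliver 0→4: n4:back/v1/[x]
after 16 — propose(2,'q'): ·
after 17 — deliver 2→0: ·
after 18 — deliver 0→2: ·
after 19 — deliver 2→1: ·
after 20 — deliver 1→2: ·
after 21 — deliver 2→3: ·
after 22 — deliver 3→2: ·
after 23 — deliver 2→4: ·
after 24 — deliver 4→2: ·
after 25 — deliver 3→2: ·
after 26 — crash(1): n1:✗back/v0/[x]
after 27 — deliver 3→2: ·
after 28 — deliver 3→1: ·
after 29 — timeout(3): n3:back/v2/[x]
after 30 — deliver 2→1: ·
after 31 — deliver 0→1: ·

no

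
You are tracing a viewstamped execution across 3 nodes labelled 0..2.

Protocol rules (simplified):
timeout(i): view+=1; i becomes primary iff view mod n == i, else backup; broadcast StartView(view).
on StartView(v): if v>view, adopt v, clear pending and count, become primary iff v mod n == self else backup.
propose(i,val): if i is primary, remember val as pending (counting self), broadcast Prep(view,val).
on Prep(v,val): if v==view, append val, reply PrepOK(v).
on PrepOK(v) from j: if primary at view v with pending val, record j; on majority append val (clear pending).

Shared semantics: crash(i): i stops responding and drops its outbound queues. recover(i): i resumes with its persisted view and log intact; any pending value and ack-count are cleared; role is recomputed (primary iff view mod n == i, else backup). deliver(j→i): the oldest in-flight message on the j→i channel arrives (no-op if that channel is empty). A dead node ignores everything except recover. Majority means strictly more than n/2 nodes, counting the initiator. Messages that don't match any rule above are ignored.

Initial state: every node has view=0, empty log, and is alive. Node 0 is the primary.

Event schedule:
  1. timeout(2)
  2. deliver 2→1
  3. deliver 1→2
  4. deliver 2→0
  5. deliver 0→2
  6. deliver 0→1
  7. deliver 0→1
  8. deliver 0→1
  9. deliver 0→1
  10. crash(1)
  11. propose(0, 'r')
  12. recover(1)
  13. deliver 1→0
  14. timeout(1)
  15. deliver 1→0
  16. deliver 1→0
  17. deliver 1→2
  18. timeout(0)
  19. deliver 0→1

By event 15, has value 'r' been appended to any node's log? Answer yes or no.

no

[1] timeout(2) → N2(back v1 [-])
[2] deliver 2→1 → N1(prim v1 [-])
[3] deliver 1→2 → ∅
[4] deliver 2→0 → N0(back v1 [-])
[5] deliver 0→2 → ∅
[6] deliver 0→1 → ∅
[7] deliver 0→1 → ∅
[8] deliver 0→1 → ∅
[9] deliver 0→1 → ∅
[10] crash(1) → N1(✗prim v1 [-])
[11] propose(0,'r') → ∅
[12] recover(1) → N1(prim v1 [-])
[13] deliver 1→0 → ∅
[14] timeout(1) → N1(back v2 [-])
[15] deliver 1→0 → N0(back v2 [-])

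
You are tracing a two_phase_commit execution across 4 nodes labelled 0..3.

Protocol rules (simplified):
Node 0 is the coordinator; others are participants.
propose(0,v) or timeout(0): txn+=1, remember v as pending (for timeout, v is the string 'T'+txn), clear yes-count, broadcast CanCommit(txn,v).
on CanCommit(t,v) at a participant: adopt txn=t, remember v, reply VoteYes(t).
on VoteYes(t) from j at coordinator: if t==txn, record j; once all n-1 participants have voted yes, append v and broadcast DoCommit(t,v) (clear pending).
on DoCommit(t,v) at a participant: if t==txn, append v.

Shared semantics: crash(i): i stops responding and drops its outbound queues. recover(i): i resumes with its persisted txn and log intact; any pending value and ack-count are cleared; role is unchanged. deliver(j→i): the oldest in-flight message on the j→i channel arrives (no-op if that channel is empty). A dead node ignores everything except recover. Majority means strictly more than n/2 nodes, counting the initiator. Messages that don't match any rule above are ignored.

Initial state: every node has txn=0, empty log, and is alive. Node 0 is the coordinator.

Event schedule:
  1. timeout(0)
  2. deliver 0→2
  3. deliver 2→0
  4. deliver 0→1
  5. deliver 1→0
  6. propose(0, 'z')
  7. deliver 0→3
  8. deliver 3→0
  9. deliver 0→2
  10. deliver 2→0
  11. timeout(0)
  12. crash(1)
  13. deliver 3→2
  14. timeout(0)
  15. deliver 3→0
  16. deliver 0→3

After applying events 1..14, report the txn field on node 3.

1

step 1 timeout(0): 0={coor,t=1,log=-}
step 2 deliver 0→2: 2={part,t=1,log=-}
step 3 deliver 2→0: —
step 4 deliver 0→1: 1={part,t=1,log=-}
step 5 deliver 1→0: —
step 6 propose(0,'z'): 0={coor,t=2,log=-}
step 7 deliver 0→3: 3={part,t=1,log=-}
step 8 deliver 3→0: —
step 9 deliver 0→2: 2={part,t=2,log=-}
step 10 deliver 2→0: —
step 11 timeout(0): 0={coor,t=3,log=-}
step 12 crash(1): 1={✗part,t=1,log=-}
step 13 deliver 3→2: —
step 14 timeout(0): 0={coor,t=4,log=-}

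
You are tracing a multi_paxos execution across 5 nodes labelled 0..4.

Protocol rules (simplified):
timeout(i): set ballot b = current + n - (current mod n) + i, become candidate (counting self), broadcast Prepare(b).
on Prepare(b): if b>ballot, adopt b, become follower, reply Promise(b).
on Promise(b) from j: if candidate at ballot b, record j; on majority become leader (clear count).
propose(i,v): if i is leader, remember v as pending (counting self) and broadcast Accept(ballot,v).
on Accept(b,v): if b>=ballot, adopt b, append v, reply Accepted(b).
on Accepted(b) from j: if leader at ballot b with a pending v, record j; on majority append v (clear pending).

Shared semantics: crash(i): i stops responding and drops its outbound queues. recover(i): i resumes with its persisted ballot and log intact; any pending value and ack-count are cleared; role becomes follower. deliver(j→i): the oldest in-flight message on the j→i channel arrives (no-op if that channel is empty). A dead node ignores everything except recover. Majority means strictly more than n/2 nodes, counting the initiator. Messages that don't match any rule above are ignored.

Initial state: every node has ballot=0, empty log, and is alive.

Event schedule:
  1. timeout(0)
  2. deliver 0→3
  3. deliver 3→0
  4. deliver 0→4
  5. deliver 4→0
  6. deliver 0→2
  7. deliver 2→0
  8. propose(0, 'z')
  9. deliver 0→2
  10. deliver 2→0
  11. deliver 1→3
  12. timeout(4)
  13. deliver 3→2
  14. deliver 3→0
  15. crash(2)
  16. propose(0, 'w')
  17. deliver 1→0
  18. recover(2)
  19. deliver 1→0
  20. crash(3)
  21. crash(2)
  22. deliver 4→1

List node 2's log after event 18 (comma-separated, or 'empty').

e1 timeout(0): 0[cand,b=5,-]
e2 deliver 0→3: 3[foll,b=5,-]
e3 deliver 3→0: ·
e4 deliver 0→4: 4[foll,b=5,-]
e5 deliver 4→0: 0[lead,b=5,-]
e6 deliver 0→2: 2[foll,b=5,-]
e7 deliver 2→0: ·
e8 propose(0,'z'): ·
e9 deliver 0→2: 2[foll,b=5,z]
e10 deliver 2→0: ·
e11 deliver 1→3: ·
e12 timeout(4): 4[cand,b=14,-]
e13 deliver 3→2: ·
e14 deliver 3→0: ·
e15 crash(2): 2[✗foll,b=5,z]
e16 propose(0,'w'): ·
e17 deliver 1→0: ·
e18 recover(2): 2[foll,b=5,z]

z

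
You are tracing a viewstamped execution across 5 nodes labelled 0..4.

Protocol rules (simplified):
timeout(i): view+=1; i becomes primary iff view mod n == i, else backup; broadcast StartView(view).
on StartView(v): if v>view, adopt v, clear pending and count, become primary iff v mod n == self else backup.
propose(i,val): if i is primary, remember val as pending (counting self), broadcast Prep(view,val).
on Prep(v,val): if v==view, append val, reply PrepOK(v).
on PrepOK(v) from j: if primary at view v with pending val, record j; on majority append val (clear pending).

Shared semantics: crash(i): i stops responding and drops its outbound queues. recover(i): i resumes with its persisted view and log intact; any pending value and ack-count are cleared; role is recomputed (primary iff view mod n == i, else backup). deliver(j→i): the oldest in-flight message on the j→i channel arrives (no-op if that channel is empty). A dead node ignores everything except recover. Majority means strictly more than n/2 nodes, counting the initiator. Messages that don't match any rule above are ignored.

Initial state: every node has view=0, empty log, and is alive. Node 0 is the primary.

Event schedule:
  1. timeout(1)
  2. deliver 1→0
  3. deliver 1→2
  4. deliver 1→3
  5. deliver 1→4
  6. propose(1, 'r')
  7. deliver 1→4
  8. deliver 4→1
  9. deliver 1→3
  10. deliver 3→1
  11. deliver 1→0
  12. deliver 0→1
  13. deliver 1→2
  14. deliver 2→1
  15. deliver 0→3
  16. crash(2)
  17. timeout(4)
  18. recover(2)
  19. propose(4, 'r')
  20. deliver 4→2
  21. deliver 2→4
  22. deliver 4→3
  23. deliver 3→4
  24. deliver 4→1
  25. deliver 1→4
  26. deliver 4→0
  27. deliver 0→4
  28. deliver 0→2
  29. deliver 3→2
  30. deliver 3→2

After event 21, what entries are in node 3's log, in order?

after 1 — timeout(1): n1:prim/v1/[-]
after 2 — deliver 1→0: n0:back/v1/[-]
after 3 — deliver 1→2: n2:back/v1/[-]
after 4 — deliver 1→3: n3:back/v1/[-]
after 5 — deliver 1→4: n4:back/v1/[-]
after 6 — propose(1,'r'): ·
after 7 — deliver 1→4: n4:back/v1/[r]
after 8 — deliver 4→1: ·
after 9 — deliver 1→3: n3:back/v1/[r]
after 10 — deliver 3→1: n1:prim/v1/[r]
after 11 — deliver 1→0: n0:back/v1/[r]
after 12 — deliver 0→1: ·
after 13 — deliver 1→2: n2:back/v1/[r]
after 14 — deliver 2→1: ·
after 15 — deliver 0→3: ·
after 16 — crash(2): n2:✗back/v1/[r]
after 17 — timeout(4): n4:back/v2/[r]
after 18 — recover(2): n2:back/v1/[r]
after 19 — propose(4,'r'): ·
after 20 — deliver 4→2: n2:prim/v2/[r]
after 21 — deliver 2→4: ·

r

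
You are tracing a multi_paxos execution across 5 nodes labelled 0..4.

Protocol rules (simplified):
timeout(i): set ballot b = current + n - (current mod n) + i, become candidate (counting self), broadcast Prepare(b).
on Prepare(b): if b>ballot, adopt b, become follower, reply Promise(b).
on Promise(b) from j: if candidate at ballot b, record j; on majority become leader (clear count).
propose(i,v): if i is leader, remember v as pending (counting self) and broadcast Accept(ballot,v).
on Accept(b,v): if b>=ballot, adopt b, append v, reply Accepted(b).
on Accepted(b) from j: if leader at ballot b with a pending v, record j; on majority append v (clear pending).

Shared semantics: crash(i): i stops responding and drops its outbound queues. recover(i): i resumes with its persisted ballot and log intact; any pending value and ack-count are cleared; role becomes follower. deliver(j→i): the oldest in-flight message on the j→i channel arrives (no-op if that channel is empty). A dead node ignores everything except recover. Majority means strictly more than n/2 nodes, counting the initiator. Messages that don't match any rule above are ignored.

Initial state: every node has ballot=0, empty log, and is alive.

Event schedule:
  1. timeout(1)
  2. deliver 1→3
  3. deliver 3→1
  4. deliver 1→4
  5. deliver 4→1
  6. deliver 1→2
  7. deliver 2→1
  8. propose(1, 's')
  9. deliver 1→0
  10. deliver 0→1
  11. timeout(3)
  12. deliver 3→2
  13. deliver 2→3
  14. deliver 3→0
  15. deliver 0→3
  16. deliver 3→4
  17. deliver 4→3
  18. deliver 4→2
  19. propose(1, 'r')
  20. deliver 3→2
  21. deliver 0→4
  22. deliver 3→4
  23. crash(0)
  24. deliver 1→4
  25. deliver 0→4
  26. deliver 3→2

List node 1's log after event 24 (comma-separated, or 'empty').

empty

e1 timeout(1): 1[cand,b=6,-]
e2 deliver 1→3: 3[foll,b=6,-]
e3 deliver 3→1: ·
e4 deliver 1→4: 4[foll,b=6,-]
e5 deliver 4→1: 1[lead,b=6,-]
e6 deliver 1→2: 2[foll,b=6,-]
e7 deliver 2→1: ·
e8 propose(1,'s'): ·
e9 deliver 1→0: 0[foll,b=6,-]
e10 deliver 0→1: ·
e11 timeout(3): 3[cand,b=13,-]
e12 deliver 3→2: 2[foll,b=13,-]
e13 deliver 2→3: ·
e14 deliver 3→0: 0[foll,b=13,-]
e15 deliver 0→3: 3[lead,b=13,-]
e16 deliver 3→4: 4[foll,b=13,-]
e17 deliver 4→3: ·
e18 deliver 4→2: ·
e19 propose(1,'r'): ·
e20 deliver 3→2: ·
e21 deliver 0→4: ·
e22 deliver 3→4: ·
e23 crash(0): 0[✗foll,b=13,-]
e24 deliver 1→4: ·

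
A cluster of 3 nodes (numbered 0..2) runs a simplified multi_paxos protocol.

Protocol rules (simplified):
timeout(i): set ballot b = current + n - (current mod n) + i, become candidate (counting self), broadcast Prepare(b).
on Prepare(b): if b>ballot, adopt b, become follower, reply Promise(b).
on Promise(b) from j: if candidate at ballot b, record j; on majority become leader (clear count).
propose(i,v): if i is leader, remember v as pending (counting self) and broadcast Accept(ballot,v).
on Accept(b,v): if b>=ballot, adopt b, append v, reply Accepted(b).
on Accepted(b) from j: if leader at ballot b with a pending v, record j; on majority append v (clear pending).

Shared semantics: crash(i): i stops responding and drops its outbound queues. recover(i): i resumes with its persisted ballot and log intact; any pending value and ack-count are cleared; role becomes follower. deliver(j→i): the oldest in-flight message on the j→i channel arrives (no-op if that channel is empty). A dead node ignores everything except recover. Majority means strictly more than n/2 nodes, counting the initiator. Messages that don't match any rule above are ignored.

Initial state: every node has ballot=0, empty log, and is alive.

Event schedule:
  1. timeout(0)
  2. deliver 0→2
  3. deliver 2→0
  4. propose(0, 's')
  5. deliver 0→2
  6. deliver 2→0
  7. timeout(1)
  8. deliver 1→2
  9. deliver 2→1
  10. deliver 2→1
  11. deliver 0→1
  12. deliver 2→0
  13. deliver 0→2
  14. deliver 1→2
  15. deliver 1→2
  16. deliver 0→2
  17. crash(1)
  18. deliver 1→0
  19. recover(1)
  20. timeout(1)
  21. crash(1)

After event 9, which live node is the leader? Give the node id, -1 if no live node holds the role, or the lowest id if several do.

0

step 1 timeout(0): 0={cand,b=3,log=-}
step 2 deliver 0→2: 2={foll,b=3,log=-}
step 3 deliver 2→0: 0={lead,b=3,log=-}
step 4 propose(0,'s'): —
step 5 deliver 0→2: 2={foll,b=3,log=s}
step 6 deliver 2→0: 0={lead,b=3,log=s}
step 7 timeout(1): 1={cand,b=4,log=-}
step 8 deliver 1→2: 2={foll,b=4,log=s}
step 9 deliver 2→1: 1={lead,b=4,log=-}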